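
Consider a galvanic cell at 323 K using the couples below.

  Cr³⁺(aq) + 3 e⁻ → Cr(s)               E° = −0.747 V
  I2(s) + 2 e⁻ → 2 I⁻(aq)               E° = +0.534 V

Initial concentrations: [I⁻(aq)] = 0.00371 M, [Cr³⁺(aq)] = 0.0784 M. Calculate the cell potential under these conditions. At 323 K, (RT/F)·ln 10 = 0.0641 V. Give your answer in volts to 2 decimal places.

Since E°(I₂/I⁻) > E°(Cr³⁺/Cr), I₂/I⁻ serves as the cathode.
The standard potential is +0.534 − (−0.747) = +1.281 V and the balanced reaction transfers n = 6 electrons.
For the overall reaction 3 I2(s) + 2 Cr(s) → 6 I⁻(aq) + 2 Cr³⁺(aq), Q = [I⁻(aq)]^6·[Cr³⁺(aq)]^2 = 1.6×10^−17, giving log Q = −16.795.
By the Nernst equation, E = +1.281 − (0.0641/6)·(−16.795) = +1.46 V.

+1.46 V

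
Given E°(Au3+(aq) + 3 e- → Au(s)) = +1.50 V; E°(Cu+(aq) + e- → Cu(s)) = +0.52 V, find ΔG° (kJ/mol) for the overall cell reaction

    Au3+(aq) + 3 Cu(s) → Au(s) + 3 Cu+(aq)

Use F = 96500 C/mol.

In the reaction as written Au3+(aq) is reduced, so the Au³⁺/Au couple is the cathode and Cu⁺/Cu is the anode.
E°cell = +1.50 − (+0.52) = +0.98 V; balancing electrons gives n = 3.
ΔG° = −nFE°cell = −(3)(96500)(+0.98) J/mol = −284 kJ/mol.

−284 kJ/mol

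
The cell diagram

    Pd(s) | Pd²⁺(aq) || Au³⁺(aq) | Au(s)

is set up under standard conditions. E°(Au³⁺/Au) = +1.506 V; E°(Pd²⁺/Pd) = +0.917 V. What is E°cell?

By convention the left-hand electrode in cell notation is the anode (oxidation) and the right-hand electrode is the cathode (reduction).
E°cell = E°(right) − E°(left) = +1.506 − (+0.917) = +0.589 V.

+0.589 V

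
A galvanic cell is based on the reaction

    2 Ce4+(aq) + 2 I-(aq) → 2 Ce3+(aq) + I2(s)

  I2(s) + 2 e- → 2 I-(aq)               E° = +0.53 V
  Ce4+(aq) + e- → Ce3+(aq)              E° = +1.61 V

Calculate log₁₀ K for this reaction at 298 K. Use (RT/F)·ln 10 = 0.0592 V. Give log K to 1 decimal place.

The Ce⁴⁺/Ce³⁺ couple is reduced (cathode); E°cell = +1.61 − (+0.53) = +1.08 V with n = 2.
At equilibrium E = 0, so log K = nE°cell / 0.0592 = (2)(+1.08) / 0.0592 = 36.5.

log K = 36.5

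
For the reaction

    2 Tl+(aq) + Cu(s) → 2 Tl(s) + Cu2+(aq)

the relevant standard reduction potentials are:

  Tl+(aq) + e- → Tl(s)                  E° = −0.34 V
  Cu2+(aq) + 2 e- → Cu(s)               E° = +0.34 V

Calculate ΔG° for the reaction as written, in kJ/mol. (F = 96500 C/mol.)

+131 kJ/mol

In the reaction as written Tl+(aq) is reduced, so the Tl⁺/Tl couple is the cathode and Cu²⁺/Cu is the anode.
E°cell = −0.34 − (+0.34) = −0.68 V; balancing electrons gives n = 2.
ΔG° = −nFE°cell = −(2)(96500)(−0.68) J/mol = +131 kJ/mol.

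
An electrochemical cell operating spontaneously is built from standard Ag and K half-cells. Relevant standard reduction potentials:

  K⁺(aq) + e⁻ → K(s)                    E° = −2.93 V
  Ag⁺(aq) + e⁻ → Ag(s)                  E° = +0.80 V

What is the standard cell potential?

+3.73 V

Of the two couples in this cell, the one with the more positive reduction potential is reduced at the cathode: here that is Ag⁺/Ag (+0.80 V); K⁺/K (−2.93 V) is the anode.
E°cell = E°(cathode) − E°(anode) = +0.80 − (−2.93) = +3.73 V.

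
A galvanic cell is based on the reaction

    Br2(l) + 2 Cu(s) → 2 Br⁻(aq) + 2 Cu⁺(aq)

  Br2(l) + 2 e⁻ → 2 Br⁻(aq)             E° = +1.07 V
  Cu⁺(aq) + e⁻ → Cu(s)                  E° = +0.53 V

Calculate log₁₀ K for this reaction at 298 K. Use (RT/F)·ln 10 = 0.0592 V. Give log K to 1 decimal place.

log K = 18.2

The Br₂/Br⁻ couple is reduced (cathode); E°cell = +1.07 − (+0.53) = +0.54 V with n = 2.
At equilibrium E = 0, so log K = nE°cell / 0.0592 = (2)(+0.54) / 0.0592 = 18.2.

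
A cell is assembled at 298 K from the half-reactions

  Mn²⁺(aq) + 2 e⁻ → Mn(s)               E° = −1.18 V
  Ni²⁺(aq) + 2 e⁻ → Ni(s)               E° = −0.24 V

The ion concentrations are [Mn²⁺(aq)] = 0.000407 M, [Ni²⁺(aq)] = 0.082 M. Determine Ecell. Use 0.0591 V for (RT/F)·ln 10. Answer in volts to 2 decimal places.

+1.01 V

Ni²⁺/Ni is reduced (cathode, E° = −0.24 V) and Mn²⁺/Mn is oxidized (anode).
The standard potential is −0.24 − (−1.18) = +0.94 V and the balanced reaction transfers n = 2 electrons.
For the overall reaction Ni²⁺(aq) + Mn(s) → Ni(s) + Mn²⁺(aq), Q = [Mn²⁺(aq)] / [Ni²⁺(aq)] = 0.00496, giving log Q = −2.304.
By the Nernst equation, E = +0.94 − (0.0591/2)·(−2.304) = +1.01 V.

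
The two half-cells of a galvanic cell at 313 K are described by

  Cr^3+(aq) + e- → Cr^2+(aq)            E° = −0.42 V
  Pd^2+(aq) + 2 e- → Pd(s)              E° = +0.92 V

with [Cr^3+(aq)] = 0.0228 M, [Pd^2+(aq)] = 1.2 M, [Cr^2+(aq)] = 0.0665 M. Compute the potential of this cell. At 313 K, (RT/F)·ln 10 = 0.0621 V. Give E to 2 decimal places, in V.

+1.37 V

The Pd²⁺/Pd couple has the more positive E°, so it is the cathode; Cr³⁺/Cr²⁺ is the anode.
The standard potential is +0.92 − (−0.42) = +1.34 V and the balanced reaction transfers n = 2 electrons.
The balanced reaction is Pd^2+(aq) + 2 Cr^2+(aq) → Pd(s) + 2 Cr^3+(aq), so Q = [Cr^3+(aq)]^2 / ([Pd^2+(aq)]·[Cr^2+(aq)]^2) = 0.098 and log Q = −1.009.
Applying E = E° − (RT ln10/nF)·log Q gives +1.34 − (0.0621/2)(−1.009) = +1.37 V.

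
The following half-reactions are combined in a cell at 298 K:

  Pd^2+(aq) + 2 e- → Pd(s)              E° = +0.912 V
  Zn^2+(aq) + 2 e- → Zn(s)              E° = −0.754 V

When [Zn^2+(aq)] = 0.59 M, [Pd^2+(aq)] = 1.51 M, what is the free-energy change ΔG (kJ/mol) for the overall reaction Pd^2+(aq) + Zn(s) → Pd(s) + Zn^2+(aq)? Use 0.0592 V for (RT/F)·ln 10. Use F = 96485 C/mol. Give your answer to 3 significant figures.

The standard cell potential is +0.912 − (−0.754) = +1.666 V, with n = 2 electrons in the balanced equation.
The reaction quotient is [Zn^2+(aq)] / [Pd^2+(aq)] = 0.391; by Nernst, E = +1.666 − (0.0592/2)(−0.408) = +1.6781 V.
ΔG = −nFE = −(2)(96485)(+1.6781) J/mol = −324 kJ/mol.

−324 kJ/mol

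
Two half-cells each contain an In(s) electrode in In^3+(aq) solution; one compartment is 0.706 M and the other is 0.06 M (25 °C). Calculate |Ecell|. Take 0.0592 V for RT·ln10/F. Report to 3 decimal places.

0.021 V

For a concentration cell E°cell = 0, since both electrodes use the same couple.
The compartment with the higher In^3+(aq) concentration (0.706 M) acts as the cathode; ions are reduced there and produced at the dilute (0.06 M) anode.
With n = 3, Ecell = −(0.0592/3)·log([dilute]/[conc]) = −(0.0592/3)·log(0.06/0.706) = +0.021 V.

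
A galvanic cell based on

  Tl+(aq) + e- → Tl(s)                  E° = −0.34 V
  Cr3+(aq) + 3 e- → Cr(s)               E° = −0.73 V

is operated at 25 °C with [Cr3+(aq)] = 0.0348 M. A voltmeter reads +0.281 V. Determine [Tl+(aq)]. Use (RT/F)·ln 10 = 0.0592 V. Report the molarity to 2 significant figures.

0.0047 M

Tl⁺/Tl is the cathode (higher E°); E°cell = −0.34 − (−0.73) = +0.39 V with n = 3.
Since E = E° − (0.0592/n)·log Q, log Q = n(E° − E)/0.0592 = 5.524.
The balanced reaction is 3 Tl+(aq) + Cr(s) → 3 Tl(s) + Cr3+(aq), so Q = [Cr3+(aq)] / [Tl+(aq)]^3.
Substituting the known concentrations and solving, log [Tl+(aq)] = −2.327 and [Tl+(aq)] = 0.0047 M.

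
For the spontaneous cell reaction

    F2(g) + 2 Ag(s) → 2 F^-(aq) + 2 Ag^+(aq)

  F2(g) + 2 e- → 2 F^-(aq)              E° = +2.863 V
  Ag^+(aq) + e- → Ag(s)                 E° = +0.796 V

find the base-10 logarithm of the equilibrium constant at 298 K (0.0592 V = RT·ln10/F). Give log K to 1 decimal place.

log K = 69.8

The F₂/F⁻ couple is reduced (cathode); E°cell = +2.863 − (+0.796) = +2.067 V with n = 2.
At equilibrium E = 0, so log K = nE°cell / 0.0592 = (2)(+2.067) / 0.0592 = 69.8.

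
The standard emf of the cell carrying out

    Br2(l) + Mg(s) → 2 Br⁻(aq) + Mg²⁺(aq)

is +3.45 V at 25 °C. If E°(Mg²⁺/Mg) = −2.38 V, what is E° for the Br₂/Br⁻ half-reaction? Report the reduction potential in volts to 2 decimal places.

+1.07 V

In the reaction as written the Br₂/Br⁻ couple is reduced (cathode) and Mg²⁺/Mg is oxidized (anode), so E°cell = E°(Br₂/Br⁻) − E°(Mg²⁺/Mg).
E°(Br₂/Br⁻) = E°cell + E°(anode) = +3.45 + (−2.38) = +1.07 V.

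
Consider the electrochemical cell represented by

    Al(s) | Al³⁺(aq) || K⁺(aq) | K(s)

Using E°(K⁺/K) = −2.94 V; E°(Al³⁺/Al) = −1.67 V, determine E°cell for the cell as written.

−1.27 V

By convention the left-hand electrode in cell notation is the anode (oxidation) and the right-hand electrode is the cathode (reduction).
E°cell = E°(right) − E°(left) = −2.94 − (−1.67) = −1.27 V.
The negative sign shows that, as written, the cell would require an external voltage to drive the reaction.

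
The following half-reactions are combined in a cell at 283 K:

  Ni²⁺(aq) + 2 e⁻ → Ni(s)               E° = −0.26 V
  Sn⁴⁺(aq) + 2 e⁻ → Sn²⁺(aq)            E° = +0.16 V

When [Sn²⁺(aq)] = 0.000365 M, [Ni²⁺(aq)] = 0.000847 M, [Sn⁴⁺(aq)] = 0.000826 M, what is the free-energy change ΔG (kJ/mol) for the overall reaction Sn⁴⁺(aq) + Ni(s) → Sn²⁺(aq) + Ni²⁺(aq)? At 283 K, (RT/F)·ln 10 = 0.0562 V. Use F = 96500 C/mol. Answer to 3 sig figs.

The standard cell potential is +0.16 − (−0.26) = +0.42 V, with n = 2 electrons in the balanced equation.
Here Q = ([Sn²⁺(aq)]·[Ni²⁺(aq)]) / [Sn⁴⁺(aq)] = 0.000374 (log Q = −3.427), giving E = +0.42 − (0.0562/2)·(−3.427) = +0.5163 V.
Then ΔG = −nFE = −2 × 96500 × +0.5163 J/mol = −99.6 kJ/mol.

−99.6 kJ/mol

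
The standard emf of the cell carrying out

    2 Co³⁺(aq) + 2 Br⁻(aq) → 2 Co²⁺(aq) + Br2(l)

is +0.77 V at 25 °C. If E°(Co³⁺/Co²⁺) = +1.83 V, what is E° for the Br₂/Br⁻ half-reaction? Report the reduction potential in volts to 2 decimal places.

In the reaction as written the Co³⁺/Co²⁺ couple is reduced (cathode) and Br₂/Br⁻ is oxidized (anode), so E°cell = E°(Co³⁺/Co²⁺) − E°(Br₂/Br⁻).
E°(Br₂/Br⁻) = E°(cathode) − E°cell = +1.83 − (+0.77) = +1.06 V.

+1.06 V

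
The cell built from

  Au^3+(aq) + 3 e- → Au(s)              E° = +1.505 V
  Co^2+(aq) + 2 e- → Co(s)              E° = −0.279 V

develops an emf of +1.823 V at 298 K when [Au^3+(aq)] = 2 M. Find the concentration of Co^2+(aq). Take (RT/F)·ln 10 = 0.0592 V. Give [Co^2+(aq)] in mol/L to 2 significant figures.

Au³⁺/Au is the cathode (higher E°); E°cell = +1.505 − (−0.279) = +1.784 V with n = 6.
From the Nernst equation, log Q = n(E° − E)/0.0592 = 6·(+1.784 − (+1.823))/0.0592 = −3.953.
For 2 Au^3+(aq) + 3 Co(s) → 2 Au(s) + 3 Co^2+(aq), the reaction quotient is Q = [Co^2+(aq)]^3 / [Au^3+(aq)]^2.
Substituting the known concentrations and solving, log [Co^2+(aq)] = −1.117 and [Co^2+(aq)] = 0.076 M.

0.076 M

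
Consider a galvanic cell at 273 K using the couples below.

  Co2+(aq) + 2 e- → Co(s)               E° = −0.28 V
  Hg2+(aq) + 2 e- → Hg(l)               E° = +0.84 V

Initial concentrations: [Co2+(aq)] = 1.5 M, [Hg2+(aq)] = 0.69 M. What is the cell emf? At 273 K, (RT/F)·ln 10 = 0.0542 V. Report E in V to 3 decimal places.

Since E°(Hg²⁺/Hg) > E°(Co²⁺/Co), Hg²⁺/Hg serves as the cathode.
The standard potential is +0.84 − (−0.28) = +1.12 V and the balanced reaction transfers n = 2 electrons.
For the overall reaction Hg2+(aq) + Co(s) → Hg(l) + Co2+(aq), Q = [Co2+(aq)] / [Hg2+(aq)] = 2.17, giving log Q = 0.337.
E = E° − (0.0542/n)·log Q = +1.12 − (0.0542/2)(0.337) = +1.111 V.

+1.111 V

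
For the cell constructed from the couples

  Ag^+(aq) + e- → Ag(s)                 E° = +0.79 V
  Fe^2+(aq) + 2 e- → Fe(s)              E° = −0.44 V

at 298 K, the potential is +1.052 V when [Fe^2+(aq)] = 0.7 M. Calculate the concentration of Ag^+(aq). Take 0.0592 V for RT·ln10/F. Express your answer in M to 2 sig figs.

0.00082 M

With Ag⁺/Ag at the cathode and Fe²⁺/Fe at the anode, E°cell = +0.79 − (−0.44) = +1.23 V (n = 2).
Since E = E° − (0.0592/n)·log Q, log Q = n(E° − E)/0.0592 = 6.014.
The balanced reaction is 2 Ag^+(aq) + Fe(s) → 2 Ag(s) + Fe^2+(aq), so Q = [Fe^2+(aq)] / [Ag^+(aq)]^2.
Substituting the known concentrations and solving, log [Ag^+(aq)] = −3.084 and [Ag^+(aq)] = 0.00082 M.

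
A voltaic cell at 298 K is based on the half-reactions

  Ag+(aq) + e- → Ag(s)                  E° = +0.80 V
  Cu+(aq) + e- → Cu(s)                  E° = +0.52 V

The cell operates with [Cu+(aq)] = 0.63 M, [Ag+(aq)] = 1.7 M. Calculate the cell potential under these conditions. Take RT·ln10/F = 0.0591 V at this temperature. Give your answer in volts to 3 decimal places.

+0.305 V

Since E°(Ag⁺/Ag) > E°(Cu⁺/Cu), Ag⁺/Ag serves as the cathode.
E°cell = +0.80 − (+0.52) = +0.28 V, with n = 1 electron transferred.
The balanced reaction is Ag+(aq) + Cu(s) → Ag(s) + Cu+(aq), so Q = [Cu+(aq)] / [Ag+(aq)] = 0.371 and log Q = −0.431.
E = E° − (0.0591/n)·log Q = +0.28 − (0.0591/1)(−0.431) = +0.305 V.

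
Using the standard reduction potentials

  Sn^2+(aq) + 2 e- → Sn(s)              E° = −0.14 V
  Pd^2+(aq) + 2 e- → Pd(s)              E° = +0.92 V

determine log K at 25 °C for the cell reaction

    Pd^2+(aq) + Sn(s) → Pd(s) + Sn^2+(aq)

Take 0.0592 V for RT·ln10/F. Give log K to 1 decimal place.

The Pd²⁺/Pd couple is reduced (cathode); E°cell = +0.92 − (−0.14) = +1.06 V with n = 2.
At equilibrium E = 0, so log K = nE°cell / 0.0592 = (2)(+1.06) / 0.0592 = 35.8.

log K = 35.8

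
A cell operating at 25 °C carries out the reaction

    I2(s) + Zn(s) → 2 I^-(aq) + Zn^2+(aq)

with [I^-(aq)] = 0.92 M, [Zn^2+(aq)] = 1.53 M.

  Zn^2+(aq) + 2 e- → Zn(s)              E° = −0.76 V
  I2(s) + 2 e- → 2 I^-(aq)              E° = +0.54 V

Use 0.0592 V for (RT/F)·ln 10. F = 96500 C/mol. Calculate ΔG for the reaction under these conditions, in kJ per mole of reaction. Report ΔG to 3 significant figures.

−250 kJ/mol

With I₂/I⁻ reduced at the cathode, E°cell = +0.54 − (−0.76) = +1.30 V and n = 2.
Here Q = [I^-(aq)]^2·[Zn^2+(aq)] = 1.29 (log Q = 0.112), giving E = +1.30 − (0.0592/2)·(0.112) = +1.2967 V.
ΔG = −nFE = −(2)(96500)(+1.2967) J/mol = −250 kJ/mol.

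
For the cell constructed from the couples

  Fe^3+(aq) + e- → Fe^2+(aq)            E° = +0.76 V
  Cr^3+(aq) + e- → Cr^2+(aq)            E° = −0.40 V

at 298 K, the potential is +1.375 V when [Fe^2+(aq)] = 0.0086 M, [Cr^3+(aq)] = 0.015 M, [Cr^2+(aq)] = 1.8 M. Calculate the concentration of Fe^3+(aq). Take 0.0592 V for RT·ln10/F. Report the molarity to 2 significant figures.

0.31 M

Fe³⁺/Fe²⁺ is the cathode (higher E°); E°cell = +0.76 − (−0.40) = +1.16 V with n = 1.
From the Nernst equation, log Q = n(E° − E)/0.0592 = 1·(+1.16 − (+1.375))/0.0592 = −3.632.
Balancing electrons gives Fe^3+(aq) + Cr^2+(aq) → Fe^2+(aq) + Cr^3+(aq); thus Q = ([Fe^2+(aq)]·[Cr^3+(aq)]) / ([Fe^3+(aq)]·[Cr^2+(aq)]).
Substituting the known concentrations and solving, log [Fe^3+(aq)] = −0.513 and [Fe^3+(aq)] = 0.31 M.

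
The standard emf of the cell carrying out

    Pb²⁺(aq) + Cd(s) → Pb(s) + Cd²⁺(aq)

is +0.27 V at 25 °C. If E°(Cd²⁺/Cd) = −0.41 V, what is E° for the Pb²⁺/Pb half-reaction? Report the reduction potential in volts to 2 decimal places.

−0.14 V

In the reaction as written the Pb²⁺/Pb couple is reduced (cathode) and Cd²⁺/Cd is oxidized (anode), so E°cell = E°(Pb²⁺/Pb) − E°(Cd²⁺/Cd).
E°(Pb²⁺/Pb) = E°cell + E°(anode) = +0.27 + (−0.41) = −0.14 V.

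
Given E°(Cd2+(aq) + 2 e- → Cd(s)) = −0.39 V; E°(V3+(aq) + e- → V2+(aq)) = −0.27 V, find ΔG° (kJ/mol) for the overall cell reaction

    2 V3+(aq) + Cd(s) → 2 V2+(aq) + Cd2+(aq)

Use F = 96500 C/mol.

In the reaction as written V3+(aq) is reduced, so the V³⁺/V²⁺ couple is the cathode and Cd²⁺/Cd is the anode.
E°cell = −0.27 − (−0.39) = +0.12 V; balancing electrons gives n = 2.
ΔG° = −nFE°cell = −(2)(96500)(+0.12) J/mol = −23.2 kJ/mol.

−23.2 kJ/mol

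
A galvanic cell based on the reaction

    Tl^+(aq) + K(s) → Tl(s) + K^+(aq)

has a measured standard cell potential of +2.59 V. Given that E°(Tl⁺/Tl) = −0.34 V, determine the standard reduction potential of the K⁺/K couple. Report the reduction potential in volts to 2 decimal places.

In the reaction as written the Tl⁺/Tl couple is reduced (cathode) and K⁺/K is oxidized (anode), so E°cell = E°(Tl⁺/Tl) − E°(K⁺/K).
E°(K⁺/K) = E°(cathode) − E°cell = −0.34 − (+2.59) = −2.93 V.

−2.93 V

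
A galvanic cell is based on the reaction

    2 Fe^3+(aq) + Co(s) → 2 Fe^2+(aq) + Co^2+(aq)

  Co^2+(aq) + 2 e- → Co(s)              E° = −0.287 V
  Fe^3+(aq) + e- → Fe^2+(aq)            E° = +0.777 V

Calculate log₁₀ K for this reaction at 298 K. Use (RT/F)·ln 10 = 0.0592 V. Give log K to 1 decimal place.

log K = 35.9

The Fe³⁺/Fe²⁺ couple is reduced (cathode); E°cell = +0.777 − (−0.287) = +1.064 V with n = 2.
At equilibrium E = 0, so log K = nE°cell / 0.0592 = (2)(+1.064) / 0.0592 = 35.9.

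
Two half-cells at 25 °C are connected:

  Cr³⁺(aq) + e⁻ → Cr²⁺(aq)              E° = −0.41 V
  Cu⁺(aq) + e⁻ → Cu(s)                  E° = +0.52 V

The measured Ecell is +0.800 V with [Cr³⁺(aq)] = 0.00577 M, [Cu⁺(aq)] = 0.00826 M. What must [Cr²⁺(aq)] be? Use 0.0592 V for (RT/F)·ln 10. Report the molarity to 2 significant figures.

With Cu⁺/Cu at the cathode and Cr³⁺/Cr²⁺ at the anode, E°cell = +0.52 − (−0.41) = +0.93 V (n = 1).
From the Nernst equation, log Q = n(E° − E)/0.0592 = 1·(+0.93 − (+0.800))/0.0592 = 2.196.
For Cu⁺(aq) + Cr²⁺(aq) → Cu(s) + Cr³⁺(aq), the reaction quotient is Q = [Cr³⁺(aq)] / ([Cu⁺(aq)]·[Cr²⁺(aq)]).
Substituting the known concentrations and solving, log [Cr²⁺(aq)] = −2.352 and [Cr²⁺(aq)] = 0.0044 M.

0.0044 M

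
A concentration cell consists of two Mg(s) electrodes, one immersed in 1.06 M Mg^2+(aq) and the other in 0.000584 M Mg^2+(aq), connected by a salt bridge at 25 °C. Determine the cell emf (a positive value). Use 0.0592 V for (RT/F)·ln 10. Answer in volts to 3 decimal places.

For a concentration cell E°cell = 0, since both electrodes use the same couple.
The compartment with the higher Mg^2+(aq) concentration (1.06 M) acts as the cathode; ions are reduced there and produced at the dilute (0.000584 M) anode.
With n = 2, Ecell = −(0.0592/2)·log([dilute]/[conc]) = −(0.0592/2)·log(0.000584/1.06) = +0.096 V.

0.096 V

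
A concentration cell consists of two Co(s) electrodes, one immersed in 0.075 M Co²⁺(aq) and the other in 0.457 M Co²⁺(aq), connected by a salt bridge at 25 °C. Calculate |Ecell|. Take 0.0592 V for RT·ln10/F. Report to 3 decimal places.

For a concentration cell E°cell = 0, since both electrodes use the same couple.
The compartment with the higher Co²⁺(aq) concentration (0.457 M) acts as the cathode; ions are reduced there and produced at the dilute (0.075 M) anode.
With n = 2, Ecell = −(0.0592/2)·log([dilute]/[conc]) = −(0.0592/2)·log(0.075/0.457) = +0.023 V.

0.023 V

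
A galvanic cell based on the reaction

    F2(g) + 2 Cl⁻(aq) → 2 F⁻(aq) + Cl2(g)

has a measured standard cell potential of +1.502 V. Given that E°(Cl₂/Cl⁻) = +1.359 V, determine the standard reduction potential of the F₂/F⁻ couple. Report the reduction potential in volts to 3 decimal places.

+2.861 V

In the reaction as written the F₂/F⁻ couple is reduced (cathode) and Cl₂/Cl⁻ is oxidized (anode), so E°cell = E°(F₂/F⁻) − E°(Cl₂/Cl⁻).
E°(F₂/F⁻) = E°cell + E°(anode) = +1.502 + (+1.359) = +2.861 V.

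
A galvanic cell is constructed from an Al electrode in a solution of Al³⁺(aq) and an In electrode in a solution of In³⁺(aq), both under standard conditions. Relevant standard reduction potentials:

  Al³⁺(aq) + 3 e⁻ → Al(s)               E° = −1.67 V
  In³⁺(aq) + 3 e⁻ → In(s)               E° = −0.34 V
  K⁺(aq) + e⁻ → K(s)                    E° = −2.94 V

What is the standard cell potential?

Of the two couples in this cell, the one with the more positive reduction potential is reduced at the cathode: here that is In³⁺/In (−0.34 V); Al³⁺/Al (−1.67 V) is the anode.
E°cell = E°(cathode) − E°(anode) = −0.34 − (−1.67) = +1.33 V.

+1.33 V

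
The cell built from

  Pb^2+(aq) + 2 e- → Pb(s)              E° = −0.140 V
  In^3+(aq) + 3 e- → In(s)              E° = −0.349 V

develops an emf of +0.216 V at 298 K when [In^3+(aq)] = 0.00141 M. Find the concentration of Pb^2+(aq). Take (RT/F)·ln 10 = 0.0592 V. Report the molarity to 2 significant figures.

0.022 M

With Pb²⁺/Pb at the cathode and In³⁺/In at the anode, E°cell = −0.140 − (−0.349) = +0.209 V (n = 6).
Rearranging E = E° − (0.0592/n)·log Q gives log Q = 6(+0.209 − (+0.216))/0.0592 = −0.709.
The balanced reaction is 3 Pb^2+(aq) + 2 In(s) → 3 Pb(s) + 2 In^3+(aq), so Q = [In^3+(aq)]^2 / [Pb^2+(aq)]^3.
Solving for the unknown gives log [Pb^2+(aq)] = −1.664, so [Pb^2+(aq)] ≈ 0.022 M.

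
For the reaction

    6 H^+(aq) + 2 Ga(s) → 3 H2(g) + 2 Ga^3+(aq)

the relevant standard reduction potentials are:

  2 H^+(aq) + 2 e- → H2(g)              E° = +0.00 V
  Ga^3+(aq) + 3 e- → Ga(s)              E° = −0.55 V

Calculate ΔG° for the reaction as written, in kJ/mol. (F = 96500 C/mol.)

In the reaction as written H^+(aq) is reduced, so the 2H⁺/H₂ couple is the cathode and Ga³⁺/Ga is the anode.
E°cell = +0.00 − (−0.55) = +0.55 V; balancing electrons gives n = 6.
ΔG° = −nFE°cell = −(6)(96500)(+0.55) J/mol = −318 kJ/mol.

−318 kJ/mol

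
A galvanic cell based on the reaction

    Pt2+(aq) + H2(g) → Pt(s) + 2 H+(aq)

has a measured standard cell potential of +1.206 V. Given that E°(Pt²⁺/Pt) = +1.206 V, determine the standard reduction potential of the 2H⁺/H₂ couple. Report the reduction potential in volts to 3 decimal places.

In the reaction as written the Pt²⁺/Pt couple is reduced (cathode) and 2H⁺/H₂ is oxidized (anode), so E°cell = E°(Pt²⁺/Pt) − E°(2H⁺/H₂).
E°(2H⁺/H₂) = E°(cathode) − E°cell = +1.206 − (+1.206) = +0.000 V.

+0.000 V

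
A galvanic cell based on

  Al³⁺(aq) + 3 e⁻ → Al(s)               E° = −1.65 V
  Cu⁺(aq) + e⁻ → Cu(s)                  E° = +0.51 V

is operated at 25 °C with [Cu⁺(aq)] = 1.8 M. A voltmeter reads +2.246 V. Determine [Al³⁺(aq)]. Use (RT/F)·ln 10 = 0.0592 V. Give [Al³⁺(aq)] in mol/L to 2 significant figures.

With Cu⁺/Cu at the cathode and Al³⁺/Al at the anode, E°cell = +0.51 − (−1.65) = +2.16 V (n = 3).
Rearranging E = E° − (0.0592/n)·log Q gives log Q = 3(+2.16 − (+2.246))/0.0592 = −4.358.
The balanced reaction is 3 Cu⁺(aq) + Al(s) → 3 Cu(s) + Al³⁺(aq), so Q = [Al³⁺(aq)] / [Cu⁺(aq)]^3.
Isolating [Al³⁺(aq)] in Q = 10^{−4.358} yields log [Al³⁺(aq)] = −3.592, i.e. 0.00026 M.

0.00026 M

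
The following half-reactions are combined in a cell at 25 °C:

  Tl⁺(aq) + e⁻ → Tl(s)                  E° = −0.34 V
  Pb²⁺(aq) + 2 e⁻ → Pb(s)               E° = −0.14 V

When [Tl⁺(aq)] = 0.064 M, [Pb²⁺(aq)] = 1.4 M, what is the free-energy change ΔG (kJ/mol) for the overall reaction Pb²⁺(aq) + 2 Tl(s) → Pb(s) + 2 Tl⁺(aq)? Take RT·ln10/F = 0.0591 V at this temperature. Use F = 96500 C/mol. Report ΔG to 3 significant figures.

−53.1 kJ/mol

E°cell = −0.14 − (−0.34) = +0.20 V; the balanced reaction transfers n = 2 electrons.
The reaction quotient is [Tl⁺(aq)]^2 / [Pb²⁺(aq)] = 0.00293; by Nernst, E = +0.20 − (0.0591/2)(−2.534) = +0.2749 V.
ΔG = −nFE = −(2)(96500)(+0.2749) J/mol = −53.1 kJ/mol.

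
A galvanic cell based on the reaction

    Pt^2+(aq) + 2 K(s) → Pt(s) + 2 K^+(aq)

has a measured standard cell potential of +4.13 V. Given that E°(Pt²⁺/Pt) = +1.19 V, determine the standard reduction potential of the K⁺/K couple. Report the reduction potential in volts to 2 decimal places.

In the reaction as written the Pt²⁺/Pt couple is reduced (cathode) and K⁺/K is oxidized (anode), so E°cell = E°(Pt²⁺/Pt) − E°(K⁺/K).
E°(K⁺/K) = E°(cathode) − E°cell = +1.19 − (+4.13) = −2.94 V.

−2.94 V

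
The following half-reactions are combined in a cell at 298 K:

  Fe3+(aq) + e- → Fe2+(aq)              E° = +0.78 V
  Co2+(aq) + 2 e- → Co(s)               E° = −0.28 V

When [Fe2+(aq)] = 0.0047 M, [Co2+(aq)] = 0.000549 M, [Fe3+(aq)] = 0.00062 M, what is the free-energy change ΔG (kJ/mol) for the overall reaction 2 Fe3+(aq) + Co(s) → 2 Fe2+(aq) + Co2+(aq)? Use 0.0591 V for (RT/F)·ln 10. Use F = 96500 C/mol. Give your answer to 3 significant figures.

−213 kJ/mol

The standard cell potential is +0.78 − (−0.28) = +1.06 V, with n = 2 electrons in the balanced equation.
The reaction quotient is ([Fe2+(aq)]^2·[Co2+(aq)]) / [Fe3+(aq)]^2 = 0.0315; by Nernst, E = +1.06 − (0.0591/2)(−1.501) = +1.1044 V.
Finally ΔG = −nFE = −(2)(96500 C/mol)(+1.1044 V) = −213 kJ/mol.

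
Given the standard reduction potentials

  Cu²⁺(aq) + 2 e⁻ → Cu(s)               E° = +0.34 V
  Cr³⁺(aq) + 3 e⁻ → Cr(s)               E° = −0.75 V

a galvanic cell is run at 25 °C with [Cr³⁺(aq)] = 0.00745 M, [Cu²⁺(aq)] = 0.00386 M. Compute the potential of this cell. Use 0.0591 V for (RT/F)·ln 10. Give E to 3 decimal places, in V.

+1.061 V

Cu²⁺/Cu is reduced (cathode, E° = +0.34 V) and Cr³⁺/Cr is oxidized (anode).
E°cell = +0.34 − (−0.75) = +1.09 V, with n = 6 electrons transferred.
Balancing gives 3 Cu²⁺(aq) + 2 Cr(s) → 3 Cu(s) + 2 Cr³⁺(aq); hence Q = [Cr³⁺(aq)]^2 / [Cu²⁺(aq)]^3 = 965 (log Q = 2.985).
By the Nernst equation, E = +1.09 − (0.0591/6)·(2.985) = +1.061 V.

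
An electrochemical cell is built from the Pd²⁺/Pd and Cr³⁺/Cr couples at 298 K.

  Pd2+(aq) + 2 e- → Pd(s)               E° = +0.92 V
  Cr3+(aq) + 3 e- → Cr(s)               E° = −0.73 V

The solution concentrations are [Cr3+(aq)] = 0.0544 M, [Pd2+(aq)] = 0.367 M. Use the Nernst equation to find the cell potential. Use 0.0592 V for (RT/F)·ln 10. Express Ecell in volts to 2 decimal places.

+1.66 V

Pd²⁺/Pd is reduced (cathode, E° = +0.92 V) and Cr³⁺/Cr is oxidized (anode).
The standard potential is +0.92 − (−0.73) = +1.65 V and the balanced reaction transfers n = 6 electrons.
For the overall reaction 3 Pd2+(aq) + 2 Cr(s) → 3 Pd(s) + 2 Cr3+(aq), Q = [Cr3+(aq)]^2 / [Pd2+(aq)]^3 = 0.0599, giving log Q = −1.223.
E = E° − (0.0592/n)·log Q = +1.65 − (0.0592/6)(−1.223) = +1.66 V.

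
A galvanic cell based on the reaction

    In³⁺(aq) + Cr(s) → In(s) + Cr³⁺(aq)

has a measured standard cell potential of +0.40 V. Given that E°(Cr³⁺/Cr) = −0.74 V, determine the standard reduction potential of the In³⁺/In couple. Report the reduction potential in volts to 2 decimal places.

−0.34 V

In the reaction as written the In³⁺/In couple is reduced (cathode) and Cr³⁺/Cr is oxidized (anode), so E°cell = E°(In³⁺/In) − E°(Cr³⁺/Cr).
E°(In³⁺/In) = E°cell + E°(anode) = +0.40 + (−0.74) = −0.34 V.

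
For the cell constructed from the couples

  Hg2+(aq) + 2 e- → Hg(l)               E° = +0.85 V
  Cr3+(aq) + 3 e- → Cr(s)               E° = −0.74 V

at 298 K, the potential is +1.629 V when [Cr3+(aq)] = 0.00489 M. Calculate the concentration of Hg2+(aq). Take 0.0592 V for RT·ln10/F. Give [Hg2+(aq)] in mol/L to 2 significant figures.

0.60 M

Hg²⁺/Hg is the cathode (higher E°); E°cell = +0.85 − (−0.74) = +1.59 V with n = 6.
From the Nernst equation, log Q = n(E° − E)/0.0592 = 6·(+1.59 − (+1.629))/0.0592 = −3.953.
For 3 Hg2+(aq) + 2 Cr(s) → 3 Hg(l) + 2 Cr3+(aq), the reaction quotient is Q = [Cr3+(aq)]^2 / [Hg2+(aq)]^3.
Substituting the known concentrations and solving, log [Hg2+(aq)] = −0.223 and [Hg2+(aq)] = 0.60 M.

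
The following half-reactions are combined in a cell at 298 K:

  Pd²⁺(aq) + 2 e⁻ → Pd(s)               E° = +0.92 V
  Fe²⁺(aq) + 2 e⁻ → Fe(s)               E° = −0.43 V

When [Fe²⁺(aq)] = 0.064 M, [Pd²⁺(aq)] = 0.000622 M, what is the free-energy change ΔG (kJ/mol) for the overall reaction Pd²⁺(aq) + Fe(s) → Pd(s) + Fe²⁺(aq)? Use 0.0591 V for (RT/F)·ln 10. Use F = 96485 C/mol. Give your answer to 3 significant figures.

With Pd²⁺/Pd reduced at the cathode, E°cell = +0.92 − (−0.43) = +1.35 V and n = 2.
The reaction quotient is [Fe²⁺(aq)] / [Pd²⁺(aq)] = 103; by Nernst, E = +1.35 − (0.0591/2)(2.012) = +1.2905 V.
Finally ΔG = −nFE = −(2)(96485 C/mol)(+1.2905 V) = −249 kJ/mol.

−249 kJ/mol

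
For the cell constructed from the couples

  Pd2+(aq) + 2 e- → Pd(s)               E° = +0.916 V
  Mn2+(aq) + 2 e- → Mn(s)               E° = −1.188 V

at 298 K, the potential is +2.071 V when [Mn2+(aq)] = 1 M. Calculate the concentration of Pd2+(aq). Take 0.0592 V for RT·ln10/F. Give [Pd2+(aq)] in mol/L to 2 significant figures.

Pd²⁺/Pd is the cathode (higher E°); E°cell = +0.916 − (−1.188) = +2.104 V with n = 2.
From the Nernst equation, log Q = n(E° − E)/0.0592 = 2·(+2.104 − (+2.071))/0.0592 = 1.115.
The balanced reaction is Pd2+(aq) + Mn(s) → Pd(s) + Mn2+(aq), so Q = [Mn2+(aq)] / [Pd2+(aq)].
Substituting the known concentrations and solving, log [Pd2+(aq)] = −1.115 and [Pd2+(aq)] = 0.077 M.

0.077 M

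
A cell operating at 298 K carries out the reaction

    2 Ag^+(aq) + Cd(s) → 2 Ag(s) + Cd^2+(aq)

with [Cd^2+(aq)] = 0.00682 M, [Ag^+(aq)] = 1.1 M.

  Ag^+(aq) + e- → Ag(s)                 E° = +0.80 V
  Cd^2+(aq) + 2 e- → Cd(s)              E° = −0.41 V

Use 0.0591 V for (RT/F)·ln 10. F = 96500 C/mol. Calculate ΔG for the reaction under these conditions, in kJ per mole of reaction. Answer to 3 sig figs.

−246 kJ/mol

The standard cell potential is +0.80 − (−0.41) = +1.21 V, with n = 2 electrons in the balanced equation.
The reaction quotient is [Cd^2+(aq)] / [Ag^+(aq)]^2 = 0.00564; by Nernst, E = +1.21 − (0.0591/2)(−2.249) = +1.2765 V.
ΔG = −nFE = −(2)(96500)(+1.2765) J/mol = −246 kJ/mol.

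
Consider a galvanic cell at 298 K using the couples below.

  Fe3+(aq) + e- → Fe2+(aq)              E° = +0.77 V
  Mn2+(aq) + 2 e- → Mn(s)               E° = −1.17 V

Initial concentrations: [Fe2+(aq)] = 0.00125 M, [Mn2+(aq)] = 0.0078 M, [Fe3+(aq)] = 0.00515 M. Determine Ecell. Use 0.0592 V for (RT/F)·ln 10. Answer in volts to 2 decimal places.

+2.04 V

The Fe³⁺/Fe²⁺ couple has the more positive E°, so it is the cathode; Mn²⁺/Mn is the anode.
E°cell = +0.77 − (−1.17) = +1.94 V, with n = 2 electrons transferred.
Balancing gives 2 Fe3+(aq) + Mn(s) → 2 Fe2+(aq) + Mn2+(aq); hence Q = ([Fe2+(aq)]^2·[Mn2+(aq)]) / [Fe3+(aq)]^2 = 0.00046 (log Q = −3.338).
Applying E = E° − (RT ln10/nF)·log Q gives +1.94 − (0.0592/2)(−3.338) = +2.04 V.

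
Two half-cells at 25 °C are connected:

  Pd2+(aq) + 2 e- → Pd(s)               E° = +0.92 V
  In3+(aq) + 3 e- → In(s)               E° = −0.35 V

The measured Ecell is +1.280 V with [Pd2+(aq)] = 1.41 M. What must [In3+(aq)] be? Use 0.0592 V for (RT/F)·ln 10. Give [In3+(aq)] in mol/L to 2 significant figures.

0.52 M

The Pd²⁺/Pd couple has the larger reduction potential, so it is the cathode: E°cell = +0.92 − (−0.35) = +1.27 V and n = 6.
Rearranging E = E° − (0.0592/n)·log Q gives log Q = 6(+1.27 − (+1.280))/0.0592 = −1.014.
For 3 Pd2+(aq) + 2 In(s) → 3 Pd(s) + 2 In3+(aq), the reaction quotient is Q = [In3+(aq)]^2 / [Pd2+(aq)]^3.
Isolating [In3+(aq)] in Q = 10^{−1.014} yields log [In3+(aq)] = −0.283, i.e. 0.52 M.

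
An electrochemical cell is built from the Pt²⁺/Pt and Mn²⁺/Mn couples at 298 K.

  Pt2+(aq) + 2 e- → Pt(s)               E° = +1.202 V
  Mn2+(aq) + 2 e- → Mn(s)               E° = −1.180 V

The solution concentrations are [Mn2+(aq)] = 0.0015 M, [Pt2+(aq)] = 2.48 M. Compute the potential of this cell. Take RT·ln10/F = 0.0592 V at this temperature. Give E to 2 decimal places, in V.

Pt²⁺/Pt is reduced (cathode, E° = +1.202 V) and Mn²⁺/Mn is oxidized (anode).
The standard potential is +1.202 − (−1.180) = +2.382 V and the balanced reaction transfers n = 2 electrons.
For the overall reaction Pt2+(aq) + Mn(s) → Pt(s) + Mn2+(aq), Q = [Mn2+(aq)] / [Pt2+(aq)] = 0.000605, giving log Q = −3.218.
By the Nernst equation, E = +2.382 − (0.0592/2)·(−3.218) = +2.48 V.

+2.48 V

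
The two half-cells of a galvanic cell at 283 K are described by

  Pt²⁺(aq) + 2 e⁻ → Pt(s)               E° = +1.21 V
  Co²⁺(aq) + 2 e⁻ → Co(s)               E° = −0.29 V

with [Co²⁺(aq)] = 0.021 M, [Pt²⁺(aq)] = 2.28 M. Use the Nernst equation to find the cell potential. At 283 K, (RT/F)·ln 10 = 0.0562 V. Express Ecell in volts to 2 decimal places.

Since E°(Pt²⁺/Pt) > E°(Co²⁺/Co), Pt²⁺/Pt serves as the cathode.
E°cell = +1.21 − (−0.29) = +1.50 V, with n = 2 electrons transferred.
For the overall reaction Pt²⁺(aq) + Co(s) → Pt(s) + Co²⁺(aq), Q = [Co²⁺(aq)] / [Pt²⁺(aq)] = 0.00921, giving log Q = −2.036.
By the Nernst equation, E = +1.50 − (0.0562/2)·(−2.036) = +1.56 V.

+1.56 V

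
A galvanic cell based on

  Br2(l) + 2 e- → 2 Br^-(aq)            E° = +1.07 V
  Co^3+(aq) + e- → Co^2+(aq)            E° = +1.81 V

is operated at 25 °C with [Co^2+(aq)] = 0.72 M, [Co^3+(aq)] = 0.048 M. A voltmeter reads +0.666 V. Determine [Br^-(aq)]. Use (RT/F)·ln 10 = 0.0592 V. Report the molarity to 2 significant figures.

0.84 M

The Co³⁺/Co²⁺ couple has the larger reduction potential, so it is the cathode: E°cell = +1.81 − (+1.07) = +0.74 V and n = 2.
Since E = E° − (0.0592/n)·log Q, log Q = n(E° − E)/0.0592 = 2.500.
The balanced reaction is 2 Co^3+(aq) + 2 Br^-(aq) → 2 Co^2+(aq) + Br2(l), so Q = [Co^2+(aq)]^2 / ([Co^3+(aq)]^2·[Br^-(aq)]^2).
Substituting the known concentrations and solving, log [Br^-(aq)] = −0.074 and [Br^-(aq)] = 0.84 M.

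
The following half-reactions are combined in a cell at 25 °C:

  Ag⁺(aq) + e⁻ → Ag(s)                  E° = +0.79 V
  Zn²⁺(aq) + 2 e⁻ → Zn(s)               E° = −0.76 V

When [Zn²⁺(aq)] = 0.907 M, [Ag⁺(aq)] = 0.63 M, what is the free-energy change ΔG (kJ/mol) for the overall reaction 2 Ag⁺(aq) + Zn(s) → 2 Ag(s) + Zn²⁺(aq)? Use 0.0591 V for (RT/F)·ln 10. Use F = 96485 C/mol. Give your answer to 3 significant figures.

−297 kJ/mol

E°cell = +0.79 − (−0.76) = +1.55 V; the balanced reaction transfers n = 2 electrons.
Here Q = [Zn²⁺(aq)] / [Ag⁺(aq)]^2 = 2.29 (log Q = 0.359), giving E = +1.55 − (0.0591/2)·(0.359) = +1.5394 V.
Finally ΔG = −nFE = −(2)(96485 C/mol)(+1.5394 V) = −297 kJ/mol.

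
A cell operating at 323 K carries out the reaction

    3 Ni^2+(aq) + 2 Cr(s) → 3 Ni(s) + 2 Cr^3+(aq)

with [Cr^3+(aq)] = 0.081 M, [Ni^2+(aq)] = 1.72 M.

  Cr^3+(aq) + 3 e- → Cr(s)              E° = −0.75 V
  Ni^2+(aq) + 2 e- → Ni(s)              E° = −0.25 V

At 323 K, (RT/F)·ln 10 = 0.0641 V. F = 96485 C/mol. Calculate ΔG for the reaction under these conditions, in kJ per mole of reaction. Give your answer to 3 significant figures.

With Ni²⁺/Ni reduced at the cathode, E°cell = −0.25 − (−0.75) = +0.50 V and n = 6.
The reaction quotient is [Cr^3+(aq)]^2 / [Ni^2+(aq)]^3 = 0.00129; by Nernst, E = +0.50 − (0.0641/6)(−2.890) = +0.5309 V.
Finally ΔG = −nFE = −(6)(96485 C/mol)(+0.5309 V) = −307 kJ/mol.

−307 kJ/mol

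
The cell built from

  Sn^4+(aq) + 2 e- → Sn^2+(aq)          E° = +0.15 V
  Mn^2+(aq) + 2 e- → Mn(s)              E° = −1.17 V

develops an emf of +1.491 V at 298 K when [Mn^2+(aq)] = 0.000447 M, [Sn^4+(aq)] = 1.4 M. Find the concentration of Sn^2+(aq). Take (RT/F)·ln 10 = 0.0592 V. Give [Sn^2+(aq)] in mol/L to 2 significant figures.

0.0052 M

Sn⁴⁺/Sn²⁺ is the cathode (higher E°); E°cell = +0.15 − (−1.17) = +1.32 V with n = 2.
From the Nernst equation, log Q = n(E° − E)/0.0592 = 2·(+1.32 − (+1.491))/0.0592 = −5.777.
The balanced reaction is Sn^4+(aq) + Mn(s) → Sn^2+(aq) + Mn^2+(aq), so Q = ([Sn^2+(aq)]·[Mn^2+(aq)]) / [Sn^4+(aq)].
Isolating [Sn^2+(aq)] in Q = 10^{−5.777} yields log [Sn^2+(aq)] = −2.281, i.e. 0.0052 M.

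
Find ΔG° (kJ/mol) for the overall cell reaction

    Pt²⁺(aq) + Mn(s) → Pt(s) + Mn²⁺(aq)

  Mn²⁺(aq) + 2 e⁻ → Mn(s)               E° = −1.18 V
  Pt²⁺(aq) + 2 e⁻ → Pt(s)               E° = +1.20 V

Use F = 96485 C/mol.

In the reaction as written Pt²⁺(aq) is reduced, so the Pt²⁺/Pt couple is the cathode and Mn²⁺/Mn is the anode.
E°cell = +1.20 − (−1.18) = +2.38 V; balancing electrons gives n = 2.
ΔG° = −nFE°cell = −(2)(96485)(+2.38) J/mol = −459 kJ/mol.

−459 kJ/mol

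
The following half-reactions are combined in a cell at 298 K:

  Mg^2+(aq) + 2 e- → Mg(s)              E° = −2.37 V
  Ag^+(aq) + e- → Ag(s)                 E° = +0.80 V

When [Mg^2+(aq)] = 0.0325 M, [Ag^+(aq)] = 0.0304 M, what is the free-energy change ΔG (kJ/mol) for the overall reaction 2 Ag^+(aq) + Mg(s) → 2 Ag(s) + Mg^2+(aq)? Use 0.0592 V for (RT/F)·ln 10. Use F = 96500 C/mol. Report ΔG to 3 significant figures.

E°cell = +0.80 − (−2.37) = +3.17 V; the balanced reaction transfers n = 2 electrons.
Here Q = [Mg^2+(aq)] / [Ag^+(aq)]^2 = 35.2 (log Q = 1.546), giving E = +3.17 − (0.0592/2)·(1.546) = +3.1242 V.
ΔG = −nFE = −(2)(96500)(+3.1242) J/mol = −603 kJ/mol.

−603 kJ/mol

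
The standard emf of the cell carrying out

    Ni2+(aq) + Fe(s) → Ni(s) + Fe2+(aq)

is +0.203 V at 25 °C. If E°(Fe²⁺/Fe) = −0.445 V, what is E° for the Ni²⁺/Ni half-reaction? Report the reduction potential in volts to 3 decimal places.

−0.242 V

In the reaction as written the Ni²⁺/Ni couple is reduced (cathode) and Fe²⁺/Fe is oxidized (anode), so E°cell = E°(Ni²⁺/Ni) − E°(Fe²⁺/Fe).
E°(Ni²⁺/Ni) = E°cell + E°(anode) = +0.203 + (−0.445) = −0.242 V.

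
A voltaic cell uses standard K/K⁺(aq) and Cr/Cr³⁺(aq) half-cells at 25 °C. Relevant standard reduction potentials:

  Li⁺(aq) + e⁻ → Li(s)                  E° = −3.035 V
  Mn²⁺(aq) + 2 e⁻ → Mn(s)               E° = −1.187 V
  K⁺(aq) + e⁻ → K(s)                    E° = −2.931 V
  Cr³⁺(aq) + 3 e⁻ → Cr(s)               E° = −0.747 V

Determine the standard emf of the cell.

Of the two couples in this cell, the one with the more positive reduction potential is reduced at the cathode: here that is Cr³⁺/Cr (−0.747 V); K⁺/K (−2.931 V) is the anode.
E°cell = E°(cathode) − E°(anode) = −0.747 − (−2.931) = +2.184 V.

+2.184 V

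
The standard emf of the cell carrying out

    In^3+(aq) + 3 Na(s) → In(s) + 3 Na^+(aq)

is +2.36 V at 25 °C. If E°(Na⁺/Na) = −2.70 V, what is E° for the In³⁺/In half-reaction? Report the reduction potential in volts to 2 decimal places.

In the reaction as written the In³⁺/In couple is reduced (cathode) and Na⁺/Na is oxidized (anode), so E°cell = E°(In³⁺/In) − E°(Na⁺/Na).
E°(In³⁺/In) = E°cell + E°(anode) = +2.36 + (−2.70) = −0.34 V.

−0.34 V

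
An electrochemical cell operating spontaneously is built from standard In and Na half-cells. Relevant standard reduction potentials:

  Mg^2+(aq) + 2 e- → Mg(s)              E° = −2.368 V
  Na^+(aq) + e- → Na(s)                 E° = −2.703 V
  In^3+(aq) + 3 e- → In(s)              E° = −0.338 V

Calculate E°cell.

+2.365 V

The In³⁺/In couple has the higher E°, so In ion is reduced (cathode) and Na is oxidized (anode).
E°cell = E°(cathode) − E°(anode) = −0.338 − (−2.703) = +2.365 V.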